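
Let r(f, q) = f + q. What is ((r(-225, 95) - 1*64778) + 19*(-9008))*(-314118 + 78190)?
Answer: 55693163680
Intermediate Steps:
((r(-225, 95) - 1*64778) + 19*(-9008))*(-314118 + 78190) = (((-225 + 95) - 1*64778) + 19*(-9008))*(-314118 + 78190) = ((-130 - 64778) - 171152)*(-235928) = (-64908 - 171152)*(-235928) = -236060*(-235928) = 55693163680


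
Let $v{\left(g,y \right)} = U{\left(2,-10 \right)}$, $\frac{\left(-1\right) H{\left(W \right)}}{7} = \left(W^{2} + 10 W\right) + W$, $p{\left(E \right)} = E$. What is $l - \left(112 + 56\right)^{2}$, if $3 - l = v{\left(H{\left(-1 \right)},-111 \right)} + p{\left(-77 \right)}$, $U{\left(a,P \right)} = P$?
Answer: $-28134$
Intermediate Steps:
$H{\left(W \right)} = - 77 W - 7 W^{2}$ ($H{\left(W \right)} = - 7 \left(\left(W^{2} + 10 W\right) + W\right) = - 7 \left(W^{2} + 11 W\right) = - 77 W - 7 W^{2}$)
$v{\left(g,y \right)} = -10$
$l = 90$ ($l = 3 - \left(-10 - 77\right) = 3 - -87 = 3 + 87 = 90$)
$l - \left(112 + 56\right)^{2} = 90 - \left(112 + 56\right)^{2} = 90 - 168^{2} = 90 - 28224 = -28134$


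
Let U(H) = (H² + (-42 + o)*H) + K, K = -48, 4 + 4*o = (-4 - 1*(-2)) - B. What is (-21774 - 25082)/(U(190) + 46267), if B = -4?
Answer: -11714/18561 ≈ -0.63111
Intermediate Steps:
o = -½ (o = -1 + ((-4 - 1*(-2)) - 1*(-4))/4 = -1 + ((-4 + 2) + 4)/4 = -1 + (-2 + 4)/4 = -1 + (¼)*2 = -1 + ½ = -½ ≈ -0.50000)
U(H) = -48 + H² - 85*H/2 (U(H) = (H² + (-42 - ½)*H) - 48 = (H² - 85*H/2) - 48 = -48 + H² - 85*H/2)
(-21774 - 25082)/(U(190) + 46267) = (-21774 - 25082)/((-48 + 190² - 85/2*190) + 46267) = -46856/((-48 + 36100 - 8075) + 46267) = -46856/(27977 + 46267) = -46856/74244 = -46856*1/74244 = -11714/18561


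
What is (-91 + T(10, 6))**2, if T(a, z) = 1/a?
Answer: 826281/100 ≈ 8262.8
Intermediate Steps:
(-91 + T(10, 6))**2 = (-91 + 1/10)**2 = (-909/10)**2 = 826281/100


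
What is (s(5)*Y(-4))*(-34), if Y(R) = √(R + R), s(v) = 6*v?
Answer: -2040*I*√2 ≈ -2885.0*I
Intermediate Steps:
Y(R) = √2*√R (Y(R) = √(2*R) = √2*√R)
(s(5)*Y(-4))*(-34) = ((6*5)*(√2*√(-4)))*(-34) = (30*(√2*(2*I)))*(-34) = (30*(2*I*√2))*(-34) = (60*I*√2)*(-34) = -2040*I*√2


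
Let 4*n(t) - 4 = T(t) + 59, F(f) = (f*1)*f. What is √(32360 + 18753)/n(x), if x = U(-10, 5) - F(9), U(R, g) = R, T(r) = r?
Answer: -√51113/7 ≈ -32.297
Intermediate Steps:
F(f) = f² (F(f) = f*f = f²)
x = -91 (x = -10 - 1*9² = -10 - 1*81 = -10 - 81 = -91)
n(t) = 63/4 + t/4 (n(t) = 1 + (t + 59)/4 = 1 + (59 + t)/4 = 1 + (59/4 + t/4) = 63/4 + t/4)
√(32360 + 18753)/n(x) = √(32360 + 18753)/(63/4 + (¼)*(-91)) = √51113/(63/4 - 91/4) = √51113/(-7) = √51113*(-⅐) = -√51113/7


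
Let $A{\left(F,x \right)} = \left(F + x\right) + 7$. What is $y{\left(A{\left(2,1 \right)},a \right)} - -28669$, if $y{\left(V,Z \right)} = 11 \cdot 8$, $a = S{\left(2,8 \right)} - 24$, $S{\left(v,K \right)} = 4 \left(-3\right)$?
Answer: $28757$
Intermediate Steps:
$S{\left(v,K \right)} = -12$
$A{\left(F,x \right)} = 7 + F + x$
$a = -36$ ($a = -12 - 24 = -36$)
$y{\left(V,Z \right)} = 88$
$y{\left(A{\left(2,1 \right)},a \right)} - -28669 = 88 - -28669 = 88 + 28669 = 28757$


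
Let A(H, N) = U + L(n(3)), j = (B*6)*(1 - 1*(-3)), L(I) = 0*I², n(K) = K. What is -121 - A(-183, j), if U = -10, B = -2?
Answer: -111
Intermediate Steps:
L(I) = 0
j = -48 (j = (-2*6)*(1 - 1*(-3)) = -12*(1 + 3) = -12*4 = -48)
A(H, N) = -10 (A(H, N) = -10 + 0 = -10)
-121 - A(-183, j) = -121 - 1*(-10) = -121 + 10 = -111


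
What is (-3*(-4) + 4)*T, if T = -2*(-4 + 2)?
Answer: 64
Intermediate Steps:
T = 4 (T = -2*(-2) = 4)
(-3*(-4) + 4)*T = (-3*(-4) + 4)*4 = (12 + 4)*4 = 16*4 = 64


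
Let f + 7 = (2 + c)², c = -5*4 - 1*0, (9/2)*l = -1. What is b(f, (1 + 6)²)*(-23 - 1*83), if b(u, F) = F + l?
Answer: -46534/9 ≈ -5170.4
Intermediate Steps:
l = -2/9 (l = (2/9)*(-1) = -2/9 ≈ -0.22222)
c = -20 (c = -20 + 0 = -20)
f = 317 (f = -7 + (2 - 20)² = -7 + (-18)² = -7 + 324 = 317)
b(u, F) = -2/9 + F (b(u, F) = F - 2/9 = -2/9 + F)
b(f, (1 + 6)²)*(-23 - 1*83) = (-2/9 + (1 + 6)²)*(-23 - 1*83) = (-2/9 + 7²)*(-23 - 83) = (-2/9 + 49)*(-106) = (439/9)*(-106) = -46534/9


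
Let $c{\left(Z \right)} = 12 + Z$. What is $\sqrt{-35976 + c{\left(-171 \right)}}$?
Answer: $3 i \sqrt{4015} \approx 190.09 i$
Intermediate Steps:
$\sqrt{-35976 + c{\left(-171 \right)}} = \sqrt{-35976 + \left(12 - 171\right)} = \sqrt{-35976 - 159} = \sqrt{-36135} = 3 i \sqrt{4015}$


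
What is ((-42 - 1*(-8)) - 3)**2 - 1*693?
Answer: 676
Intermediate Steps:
((-42 - 1*(-8)) - 3)**2 - 1*693 = ((-42 + 8) - 3)**2 - 693 = (-34 - 3)**2 - 693 = (-37)**2 - 693 = 1369 - 693 = 676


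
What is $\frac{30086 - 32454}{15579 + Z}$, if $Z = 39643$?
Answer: $- \frac{1184}{27611} \approx -0.042881$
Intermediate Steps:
$\frac{30086 - 32454}{15579 + Z} = \frac{30086 - 32454}{15579 + 39643} = - \frac{2368}{55222} = \left(-2368\right) \frac{1}{55222} = - \frac{1184}{27611}$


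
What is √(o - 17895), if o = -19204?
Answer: I*√37099 ≈ 192.61*I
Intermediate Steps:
√(o - 17895) = √(-19204 - 17895) = √(-37099) = I*√37099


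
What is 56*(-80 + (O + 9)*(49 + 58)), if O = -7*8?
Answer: -286104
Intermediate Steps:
O = -56
56*(-80 + (O + 9)*(49 + 58)) = 56*(-80 + (-56 + 9)*(49 + 58)) = 56*(-80 - 47*107) = 56*(-80 - 5029) = 56*(-5109) = -286104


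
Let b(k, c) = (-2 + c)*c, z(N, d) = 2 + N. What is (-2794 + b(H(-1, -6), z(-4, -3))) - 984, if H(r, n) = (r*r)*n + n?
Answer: -3770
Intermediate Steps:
H(r, n) = n + n*r² (H(r, n) = r²*n + n = n*r² + n = n + n*r²)
b(k, c) = c*(-2 + c)
(-2794 + b(H(-1, -6), z(-4, -3))) - 984 = (-2794 + (2 - 4)*(-2 + (2 - 4))) - 984 = (-2794 - 2*(-2 - 2)) - 984 = (-2794 - 2*(-4)) - 984 = (-2794 + 8) - 984 = -2786 - 984 = -3770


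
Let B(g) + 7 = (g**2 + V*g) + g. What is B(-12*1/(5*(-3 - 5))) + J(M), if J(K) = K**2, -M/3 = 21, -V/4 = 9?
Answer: 395159/100 ≈ 3951.6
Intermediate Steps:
V = -36 (V = -4*9 = -36)
B(g) = -7 + g**2 - 35*g (B(g) = -7 + ((g**2 - 36*g) + g) = -7 + (g**2 - 35*g) = -7 + g**2 - 35*g)
M = -63 (M = -3*21 = -63)
B(-12*1/(5*(-3 - 5))) + J(M) = (-7 + (-12*1/(5*(-3 - 5)))**2 - (-420)/(5*(-3 - 5))) + (-63)**2 = (-7 + (-12/(5*(-8)))**2 - (-420)/(5*(-8))) + 3969 = (-7 + (-12/(-40))**2 - (-420)/(-40)) + 3969 = (-7 + (-12*(-1/40))**2 - (-420)*(-1)/40) + 3969 = (-7 + (3/10)**2 - 35*3/10) + 3969 = (-7 + 9/100 - 21/2) + 3969 = -1741/100 + 3969 = 395159/100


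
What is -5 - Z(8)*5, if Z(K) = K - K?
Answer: -5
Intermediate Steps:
Z(K) = 0
-5 - Z(8)*5 = -5 - 0*5 = -5 - 1*0 = -5 + 0 = -5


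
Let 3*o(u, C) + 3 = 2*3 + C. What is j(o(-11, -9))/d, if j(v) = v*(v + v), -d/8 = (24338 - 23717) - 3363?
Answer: 1/2742 ≈ 0.00036470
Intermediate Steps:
d = 21936 (d = -8*((24338 - 23717) - 3363) = -8*(621 - 3363) = -8*(-2742) = 21936)
o(u, C) = 1 + C/3 (o(u, C) = -1 + (2*3 + C)/3 = -1 + (6 + C)/3 = -1 + (2 + C/3) = 1 + C/3)
j(v) = 2*v**2 (j(v) = v*(2*v) = 2*v**2)
j(o(-11, -9))/d = (2*(1 + (1/3)*(-9))**2)/21936 = (2*(1 - 3)**2)*(1/21936) = (2*(-2)**2)*(1/21936) = (2*4)*(1/21936) = 8*(1/21936) = 1/2742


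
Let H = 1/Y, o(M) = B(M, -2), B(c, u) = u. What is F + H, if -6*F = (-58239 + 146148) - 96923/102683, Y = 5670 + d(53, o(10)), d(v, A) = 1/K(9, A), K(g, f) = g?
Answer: -230319815064881/15720048519 ≈ -14651.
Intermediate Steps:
o(M) = -2
d(v, A) = ⅑ (d(v, A) = 1/9 = ⅑)
Y = 51031/9 (Y = 5670 + ⅑ = 51031/9 ≈ 5670.1)
F = -4513331462/308049 (F = -((-58239 + 146148) - 96923/102683)/6 = -(87909 - 96923*1/102683)/6 = -(87909 - 96923/102683)/6 = -⅙*9026662924/102683 = -4513331462/308049 ≈ -14651.)
H = 9/51031 (H = 1/(51031/9) = 9/51031 ≈ 0.00017636)
F + H = -4513331462/308049 + 9/51031 = -230319815064881/15720048519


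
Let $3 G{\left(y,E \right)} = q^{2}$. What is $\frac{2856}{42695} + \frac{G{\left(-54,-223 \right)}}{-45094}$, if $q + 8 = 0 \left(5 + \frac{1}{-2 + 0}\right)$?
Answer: $\frac{191816456}{2887932495} \approx 0.06642$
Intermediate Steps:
$q = -8$ ($q = -8 + 0 \left(5 + \frac{1}{-2 + 0}\right) = -8 + 0 \left(5 + \frac{1}{-2}\right) = -8 + 0 \left(5 - \frac{1}{2}\right) = -8 + 0 \cdot \frac{9}{2} = -8 + 0 = -8$)
$G{\left(y,E \right)} = \frac{64}{3}$ ($G{\left(y,E \right)} = \frac{\left(-8\right)^{2}}{3} = \frac{1}{3} \cdot 64 = \frac{64}{3}$)
$\frac{2856}{42695} + \frac{G{\left(-54,-223 \right)}}{-45094} = \frac{2856}{42695} + \frac{64}{3 \left(-45094\right)} = 2856 \cdot \frac{1}{42695} + \frac{64}{3} \left(- \frac{1}{45094}\right) = \frac{2856}{42695} - \frac{32}{67641} = \frac{191816456}{2887932495}$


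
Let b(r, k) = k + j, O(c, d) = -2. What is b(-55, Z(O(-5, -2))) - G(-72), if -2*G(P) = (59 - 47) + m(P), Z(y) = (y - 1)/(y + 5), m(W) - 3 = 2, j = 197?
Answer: 409/2 ≈ 204.50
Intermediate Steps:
m(W) = 5 (m(W) = 3 + 2 = 5)
Z(y) = (-1 + y)/(5 + y)
b(r, k) = 197 + k (b(r, k) = k + 197 = 197 + k)
G(P) = -17/2 (G(P) = -((59 - 47) + 5)/2 = -(12 + 5)/2 = -½*17 = -17/2)
b(-55, Z(O(-5, -2))) - G(-72) = (197 + (-1 - 2)/(5 - 2)) - 1*(-17/2) = (197 - 3/3) + 17/2 = (197 + (⅓)*(-3)) + 17/2 = (197 - 1) + 17/2 = 196 + 17/2 = 409/2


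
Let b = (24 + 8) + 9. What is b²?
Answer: 1681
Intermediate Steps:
b = 41 (b = 32 + 9 = 41)
b² = 41² = 1681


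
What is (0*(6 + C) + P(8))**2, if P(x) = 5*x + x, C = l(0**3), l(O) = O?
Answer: 2304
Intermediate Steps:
C = 0 (C = 0**3 = 0)
P(x) = 6*x
(0*(6 + C) + P(8))**2 = (0*(6 + 0) + 6*8)**2 = (0*6 + 48)**2 = (0 + 48)**2 = 48**2 = 2304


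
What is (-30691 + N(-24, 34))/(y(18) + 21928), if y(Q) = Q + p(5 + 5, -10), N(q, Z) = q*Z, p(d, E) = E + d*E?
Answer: -31507/21836 ≈ -1.4429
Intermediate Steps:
p(d, E) = E + E*d
N(q, Z) = Z*q
y(Q) = -110 + Q (y(Q) = Q - 10*(1 + (5 + 5)) = Q - 10*(1 + 10) = Q - 10*11 = Q - 110 = -110 + Q)
(-30691 + N(-24, 34))/(y(18) + 21928) = (-30691 + 34*(-24))/((-110 + 18) + 21928) = (-30691 - 816)/(-92 + 21928) = -31507/21836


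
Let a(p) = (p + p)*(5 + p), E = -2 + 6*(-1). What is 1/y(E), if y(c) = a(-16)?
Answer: 1/352 ≈ 0.0028409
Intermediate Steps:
E = -8 (E = -2 - 6 = -8)
a(p) = 2*p*(5 + p) (a(p) = (2*p)*(5 + p) = 2*p*(5 + p))
y(c) = 352 (y(c) = 2*(-16)*(5 - 16) = 2*(-16)*(-11) = 352)
1/y(E) = 1/352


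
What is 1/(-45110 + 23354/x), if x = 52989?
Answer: -52989/2390310436 ≈ -2.2168e-5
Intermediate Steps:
1/(-45110 + 23354/x) = 1/(-45110 + 23354/52989) = 1/(-2390310436/52989) = -52989/2390310436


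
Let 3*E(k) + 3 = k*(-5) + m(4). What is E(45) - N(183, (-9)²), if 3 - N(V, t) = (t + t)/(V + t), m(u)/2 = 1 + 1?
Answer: -10171/132 ≈ -77.053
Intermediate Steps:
m(u) = 4 (m(u) = 2*(1 + 1) = 2*2 = 4)
N(V, t) = 3 - 2*t/(V + t) (N(V, t) = 3 - (t + t)/(V + t) = 3 - 2*t/(V + t))
E(k) = ⅓ - 5*k/3 (E(k) = -1 + (k*(-5) + 4)/3 = -1 + (-5*k + 4)/3 = -1 + (4 - 5*k)/3 = -1 + (4/3 - 5*k/3) = ⅓ - 5*k/3)
E(45) - N(183, (-9)²) = (⅓ - 5/3*45) - ((-9)² + 3*183)/(183 + (-9)²) = (⅓ - 75) - (81 + 549)/(183 + 81) = -224/3 - 630/264 = -224/3 - 1*105/44 = -224/3 - 105/44 = -10171/132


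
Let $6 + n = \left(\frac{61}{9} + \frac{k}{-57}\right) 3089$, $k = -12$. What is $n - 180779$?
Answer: $- \frac{27222880}{171} \approx -1.592 \cdot 10^{5}$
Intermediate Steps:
$n = \frac{3690329}{171}$ ($n = -6 + \left(\frac{61}{9} - \frac{12}{-57}\right) 3089 = -6 + \left(61 \cdot \frac{1}{9} - - \frac{4}{19}\right) 3089 = -6 + \left(\frac{61}{9} + \frac{4}{19}\right) 3089 = -6 + \frac{1195}{171} \cdot 3089 = -6 + \frac{3691355}{171} = \frac{3690329}{171} \approx 21581.0$)
$n - 180779 = \frac{3690329}{171} - 180779 = - \frac{27222880}{171}$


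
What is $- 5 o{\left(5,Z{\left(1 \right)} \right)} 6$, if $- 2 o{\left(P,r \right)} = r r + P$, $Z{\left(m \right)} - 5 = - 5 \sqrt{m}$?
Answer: $75$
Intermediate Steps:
$Z{\left(m \right)} = 5 - 5 \sqrt{m}$
$o{\left(P,r \right)} = - \frac{P}{2} - \frac{r^{2}}{2}$ ($o{\left(P,r \right)} = - \frac{r r + P}{2} = - \frac{r^{2} + P}{2} = - \frac{P + r^{2}}{2} = - \frac{P}{2} - \frac{r^{2}}{2}$)
$- 5 o{\left(5,Z{\left(1 \right)} \right)} 6 = - 5 \left(\left(- \frac{1}{2}\right) 5 - \frac{\left(5 - 5 \sqrt{1}\right)^{2}}{2}\right) 6 = - 5 \left(- \frac{5}{2} - \frac{\left(5 - 5\right)^{2}}{2}\right) 6 = - 5 \left(- \frac{5}{2} - \frac{0^{2}}{2}\right) 6 = - 5 \left(- \frac{5}{2} - 0\right) 6 = - 5 \left(- \frac{5}{2} + 0\right) 6 = \left(-5\right) \left(- \frac{5}{2}\right) 6 = \frac{25}{2} \cdot 6 = 75$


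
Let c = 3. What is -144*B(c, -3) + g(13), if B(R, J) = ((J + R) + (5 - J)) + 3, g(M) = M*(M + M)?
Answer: -1246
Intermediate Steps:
g(M) = 2*M² (g(M) = M*(2*M) = 2*M²)
B(R, J) = 8 + R (B(R, J) = (5 + R) + 3 = 8 + R)
-144*B(c, -3) + g(13) = -144*(8 + 3) + 2*13² = -144*11 + 2*169 = -1584 + 338 = -1246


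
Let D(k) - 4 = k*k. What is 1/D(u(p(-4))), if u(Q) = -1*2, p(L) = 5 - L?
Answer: ⅛ ≈ 0.12500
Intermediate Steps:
u(Q) = -2
D(k) = 4 + k² (D(k) = 4 + k*k = 4 + k²)
1/D(u(p(-4))) = 1/(4 + (-2)²) = 1/(4 + 4) = 1/8 = ⅛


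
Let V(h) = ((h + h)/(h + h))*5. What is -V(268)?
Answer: -5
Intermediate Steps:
V(h) = 5 (V(h) = ((2*h)/((2*h)))*5 = ((2*h)*(1/(2*h)))*5 = 1*5 = 5)
-V(268) = -1*5 = -5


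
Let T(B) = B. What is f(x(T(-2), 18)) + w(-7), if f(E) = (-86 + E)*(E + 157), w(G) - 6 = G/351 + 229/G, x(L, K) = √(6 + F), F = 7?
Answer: -33208159/2457 + 71*√13 ≈ -13260.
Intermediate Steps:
x(L, K) = √13 (x(L, K) = √(6 + 7) = √13)
w(G) = 6 + 229/G + G/351 (w(G) = 6 + (G/351 + 229/G) = 6 + (229/G + G/351) = 6 + 229/G + G/351)
f(E) = (-86 + E)*(157 + E)
f(x(T(-2), 18)) + w(-7) = (-13502 + (√13)² + 71*√13) + (6 + 229/(-7) + (1/351)*(-7)) = (-13502 + 13 + 71*√13) + (6 + 229*(-⅐) - 7/351) = (-13489 + 71*√13) + (6 - 229/7 - 7/351) = (-13489 + 71*√13) - 65686/2457 = -33208159/2457 + 71*√13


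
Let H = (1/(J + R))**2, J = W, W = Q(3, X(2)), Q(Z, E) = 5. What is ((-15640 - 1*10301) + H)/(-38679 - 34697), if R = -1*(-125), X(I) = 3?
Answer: 438402899/1240054400 ≈ 0.35354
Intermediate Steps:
W = 5
R = 125
J = 5
H = 1/16900 (H = (1/(5 + 125))**2 = (1/130)**2 = 1/16900 ≈ 5.9172e-5)
((-15640 - 1*10301) + H)/(-38679 - 34697) = ((-15640 - 1*10301) + 1/16900)/(-38679 - 34697) = ((-15640 - 10301) + 1/16900)/(-73376) = (-25941 + 1/16900)*(-1/73376) = -438402899/16900*(-1/73376) = 438402899/1240054400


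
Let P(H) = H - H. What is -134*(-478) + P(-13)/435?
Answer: 64052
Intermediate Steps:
P(H) = 0
-134*(-478) + P(-13)/435 = -134*(-478) + 0/435 = 64052 + 0*(1/435) = 64052 + 0 = 64052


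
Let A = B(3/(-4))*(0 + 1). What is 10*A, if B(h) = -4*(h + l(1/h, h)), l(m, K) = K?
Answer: 60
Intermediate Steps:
B(h) = -8*h (B(h) = -4*(h + h) = -8*h)
A = 6 (A = (-24/(-4))*(0 + 1) = -24*(-1)/4*1 = -8*(-¾)*1 = 6*1 = 6)
10*A = 10*6 = 60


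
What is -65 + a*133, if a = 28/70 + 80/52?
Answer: 12533/65 ≈ 192.82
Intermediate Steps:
a = 126/65 (a = 28*(1/70) + 80*(1/52) = ⅖ + 20/13 = 126/65 ≈ 1.9385)
-65 + a*133 = -65 + (126/65)*133 = -65 + 16758/65 = 12533/65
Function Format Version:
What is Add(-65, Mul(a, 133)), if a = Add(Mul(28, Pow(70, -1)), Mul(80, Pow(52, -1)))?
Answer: Rational(12533, 65) ≈ 192.82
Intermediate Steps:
a = Rational(126, 65) (a = Add(Mul(28, Rational(1, 70)), Mul(80, Rational(1, 52))) = Add(Rational(2, 5), Rational(20, 13)) = Rational(126, 65) ≈ 1.9385)
Add(-65, Mul(a, 133)) = Add(-65, Mul(Rational(126, 65), 133)) = Add(-65, Rational(16758, 65)) = Rational(12533, 65)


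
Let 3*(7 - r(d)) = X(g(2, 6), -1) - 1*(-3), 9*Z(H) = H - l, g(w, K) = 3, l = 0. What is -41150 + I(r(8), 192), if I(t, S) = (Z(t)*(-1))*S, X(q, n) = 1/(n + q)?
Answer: -371470/9 ≈ -41274.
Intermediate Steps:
Z(H) = H/9 (Z(H) = (H - 1*0)/9 = (H + 0)/9 = H/9)
r(d) = 35/6 (r(d) = 7 - (1/(-1 + 3) - 1*(-3))/3 = 7 - (1/2 + 3)/3 = 7 - (½ + 3)/3 = 7 - ⅓*7/2 = 7 - 7/6 = 35/6)
I(t, S) = -S*t/9 (I(t, S) = ((t/9)*(-1))*S = (-t/9)*S = -S*t/9)
-41150 + I(r(8), 192) = -41150 - ⅑*192*35/6 = -41150 - 1120/9 = -371470/9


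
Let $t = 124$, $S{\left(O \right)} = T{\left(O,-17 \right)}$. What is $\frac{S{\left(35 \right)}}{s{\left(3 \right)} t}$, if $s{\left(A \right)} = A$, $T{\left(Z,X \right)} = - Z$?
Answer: $- \frac{35}{372} \approx -0.094086$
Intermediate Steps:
$S{\left(O \right)} = - O$
$\frac{S{\left(35 \right)}}{s{\left(3 \right)} t} = \frac{\left(-1\right) 35}{3 \cdot 124} = - \frac{35}{372}$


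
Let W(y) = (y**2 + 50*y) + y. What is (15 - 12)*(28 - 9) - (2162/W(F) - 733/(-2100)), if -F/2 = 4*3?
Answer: 850321/14175 ≈ 59.987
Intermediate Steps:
F = -24 (F = -8*3 = -2*12 = -24)
W(y) = y**2 + 51*y
(15 - 12)*(28 - 9) - (2162/W(F) - 733/(-2100)) = (15 - 12)*(28 - 9) - (2162/((-24*(51 - 24))) - 733/(-2100)) = 3*19 - (2162/((-24*27)) - 733*(-1/2100)) = 57 - (2162/(-648) + 733/2100) = 57 - (2162*(-1/648) + 733/2100) = 57 - (-1081/324 + 733/2100) = 57 - 1*(-42346/14175) = 57 + 42346/14175 = 850321/14175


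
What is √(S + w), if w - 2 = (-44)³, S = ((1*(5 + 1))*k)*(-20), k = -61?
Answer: I*√77862 ≈ 279.04*I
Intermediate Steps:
S = 7320 (S = ((1*(5 + 1))*(-61))*(-20) = ((1*6)*(-61))*(-20) = (6*(-61))*(-20) = -366*(-20) = 7320)
w = -85182 (w = 2 + (-44)³ = 2 - 85184 = -85182)
√(S + w) = √(7320 - 85182) = √(-77862) = I*√77862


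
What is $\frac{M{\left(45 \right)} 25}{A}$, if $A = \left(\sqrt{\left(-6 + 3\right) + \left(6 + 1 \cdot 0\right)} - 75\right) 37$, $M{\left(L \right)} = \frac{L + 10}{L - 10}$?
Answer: $- \frac{6875}{485366} - \frac{275 \sqrt{3}}{1456098} \approx -0.014492$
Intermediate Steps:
$M{\left(L \right)} = \frac{10 + L}{-10 + L}$
$A = -2775 + 37 \sqrt{3}$ ($A = \left(\sqrt{-3 + \left(6 + 0\right)} - 75\right) 37 = \left(\sqrt{-3 + 6} - 75\right) 37 = \left(\sqrt{3} - 75\right) 37 = \left(-75 + \sqrt{3}\right) 37 = -2775 + 37 \sqrt{3} \approx -2710.9$)
$\frac{M{\left(45 \right)} 25}{A} = \frac{\frac{10 + 45}{-10 + 45} \cdot 25}{-2775 + 37 \sqrt{3}} = \frac{\frac{1}{35} \cdot 55 \cdot 25}{-2775 + 37 \sqrt{3}} = \frac{\frac{11}{7} \cdot 25}{-2775 + 37 \sqrt{3}} = \frac{275}{7 \left(-2775 + 37 \sqrt{3}\right)}$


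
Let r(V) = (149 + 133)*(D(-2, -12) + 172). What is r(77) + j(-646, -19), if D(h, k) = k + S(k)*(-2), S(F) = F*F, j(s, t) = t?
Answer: -36115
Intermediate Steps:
S(F) = F**2
D(h, k) = k - 2*k**2 (D(h, k) = k + k**2*(-2) = k - 2*k**2)
r(V) = -36096 (r(V) = (149 + 133)*(-12*(1 - 2*(-12)) + 172) = 282*(-12*(1 + 24) + 172) = 282*(-12*25 + 172) = 282*(-300 + 172) = 282*(-128) = -36096)
r(77) + j(-646, -19) = -36096 - 19 = -36115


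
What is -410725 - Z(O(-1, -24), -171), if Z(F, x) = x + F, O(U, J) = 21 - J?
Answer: -410599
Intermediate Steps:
Z(F, x) = F + x
-410725 - Z(O(-1, -24), -171) = -410725 - ((21 - 1*(-24)) - 171) = -410725 - ((21 + 24) - 171) = -410725 - (45 - 171) = -410725 - 1*(-126) = -410725 + 126 = -410599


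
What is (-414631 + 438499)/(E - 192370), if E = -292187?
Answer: -7956/161519 ≈ -0.049257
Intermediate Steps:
(-414631 + 438499)/(E - 192370) = (-414631 + 438499)/(-292187 - 192370) = 23868/(-484557) = 23868*(-1/484557) = -7956/161519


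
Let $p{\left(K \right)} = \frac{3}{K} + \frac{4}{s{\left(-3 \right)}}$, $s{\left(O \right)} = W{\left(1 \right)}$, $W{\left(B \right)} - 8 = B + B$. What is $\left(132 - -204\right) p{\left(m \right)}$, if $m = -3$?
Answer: $- \frac{1008}{5} \approx -201.6$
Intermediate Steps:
$W{\left(B \right)} = 8 + 2 B$ ($W{\left(B \right)} = 8 + \left(B + B\right) = 8 + 2 B$)
$s{\left(O \right)} = 10$ ($s{\left(O \right)} = 8 + 2 \cdot 1 = 8 + 2 = 10$)
$p{\left(K \right)} = \frac{2}{5} + \frac{3}{K}$ ($p{\left(K \right)} = \frac{3}{K} + \frac{4}{10} = \frac{3}{K} + 4 \cdot \frac{1}{10} = \frac{3}{K} + \frac{2}{5} = \frac{2}{5} + \frac{3}{K}$)
$\left(132 - -204\right) p{\left(m \right)} = \left(132 - -204\right) \left(\frac{2}{5} + \frac{3}{-3}\right) = \left(132 + 204\right) \left(\frac{2}{5} + 3 \left(- \frac{1}{3}\right)\right) = 336 \left(\frac{2}{5} - 1\right) = 336 \left(- \frac{3}{5}\right) = - \frac{1008}{5}$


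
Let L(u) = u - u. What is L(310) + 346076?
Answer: 346076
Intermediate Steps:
L(u) = 0
L(310) + 346076 = 0 + 346076 = 346076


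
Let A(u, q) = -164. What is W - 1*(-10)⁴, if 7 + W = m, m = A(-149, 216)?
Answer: -10171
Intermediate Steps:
m = -164
W = -171 (W = -7 - 164 = -171)
W - 1*(-10)⁴ = -171 - 1*(-10)⁴ = -171 - 1*10000 = -171 - 10000 = -10171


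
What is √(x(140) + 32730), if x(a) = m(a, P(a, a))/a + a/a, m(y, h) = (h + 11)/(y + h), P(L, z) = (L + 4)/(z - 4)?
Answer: √36890429459730/33572 ≈ 180.92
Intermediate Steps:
P(L, z) = (4 + L)/(-4 + z)
m(y, h) = (11 + h)/(h + y)
x(a) = 1 + (11 + (4 + a)/(-4 + a))/(a*(a + (4 + a)/(-4 + a))) (x(a) = ((11 + (4 + a)/(-4 + a))/((4 + a)/(-4 + a) + a))/a + a/a = ((11 + (4 + a)/(-4 + a))/(a + (4 + a)/(-4 + a)))/a + 1 = (11 + (4 + a)/(-4 + a))/(a*(a + (4 + a)/(-4 + a))) + 1 = 1 + (11 + (4 + a)/(-4 + a))/(a*(a + (4 + a)/(-4 + a))))
√(x(140) + 32730) = √((-40 + 140³ - 3*140² + 16*140)/(140*(4 + 140² - 3*140)) + 32730) = √((-40 + 2744000 - 3*19600 + 2240)/(140*(4 + 19600 - 420)) + 32730) = √((1/140)*(-40 + 2744000 - 58800 + 2240)/19184 + 32730) = √((1/140)*(1/19184)*2687400 + 32730) = √(67185/67144 + 32730) = √(2197690305/67144) = √36890429459730/33572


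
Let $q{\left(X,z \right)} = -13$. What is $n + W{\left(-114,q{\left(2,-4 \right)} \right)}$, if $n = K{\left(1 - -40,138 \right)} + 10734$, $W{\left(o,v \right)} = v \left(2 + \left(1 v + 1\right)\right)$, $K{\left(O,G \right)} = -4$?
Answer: $10860$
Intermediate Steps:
$W{\left(o,v \right)} = v \left(3 + v\right)$ ($W{\left(o,v \right)} = v \left(2 + \left(v + 1\right)\right) = v \left(2 + \left(1 + v\right)\right) = v \left(3 + v\right)$)
$n = 10730$ ($n = -4 + 10734 = 10730$)
$n + W{\left(-114,q{\left(2,-4 \right)} \right)} = 10730 - 13 \left(3 - 13\right) = 10730 - -130 = 10730 + 130 = 10860$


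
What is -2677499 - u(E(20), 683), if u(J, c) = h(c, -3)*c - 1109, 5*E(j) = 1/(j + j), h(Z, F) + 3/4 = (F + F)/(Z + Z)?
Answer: -10703499/4 ≈ -2.6759e+6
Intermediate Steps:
h(Z, F) = -¾ + F/Z (h(Z, F) = -¾ + (F + F)/(Z + Z) = -¾ + (2*F)/((2*Z)) = -¾ + (2*F)*(1/(2*Z)) = -¾ + F/Z)
E(j) = 1/(10*j) (E(j) = 1/(5*(j + j)) = 1/(5*((2*j))) = (1/(2*j))/5 = 1/(10*j))
u(J, c) = -1109 + c*(-¾ - 3/c) (u(J, c) = (-¾ - 3/c)*c - 1109 = c*(-¾ - 3/c) - 1109 = -1109 + c*(-¾ - 3/c))
-2677499 - u(E(20), 683) = -2677499 - (-1112 - ¾*683) = -2677499 - (-1112 - 2049/4) = -2677499 - 1*(-6497/4) = -2677499 + 6497/4 = -10703499/4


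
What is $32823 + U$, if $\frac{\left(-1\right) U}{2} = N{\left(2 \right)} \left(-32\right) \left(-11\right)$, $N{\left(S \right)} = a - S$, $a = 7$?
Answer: $29303$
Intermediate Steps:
$N{\left(S \right)} = 7 - S$
$U = -3520$ ($U = - 2 \left(7 - 2\right) \left(-32\right) \left(-11\right) = - 2 \cdot 5 \left(-32\right) \left(-11\right) = - 2 \left(\left(-160\right) \left(-11\right)\right) = \left(-2\right) 1760 = -3520$)
$32823 + U = 32823 - 3520 = 29303$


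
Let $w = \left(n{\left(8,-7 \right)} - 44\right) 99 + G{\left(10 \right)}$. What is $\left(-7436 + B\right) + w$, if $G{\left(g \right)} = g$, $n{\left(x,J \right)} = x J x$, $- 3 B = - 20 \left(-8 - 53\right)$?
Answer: $- \frac{169622}{3} \approx -56541.0$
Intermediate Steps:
$B = - \frac{1220}{3}$ ($B = - \frac{\left(-20\right) \left(-8 - 53\right)}{3} = - \frac{\left(-20\right) \left(-61\right)}{3} = \left(- \frac{1}{3}\right) 1220 = - \frac{1220}{3} \approx -406.67$)
$n{\left(x,J \right)} = J x^{2}$ ($n{\left(x,J \right)} = J x x = J x^{2}$)
$w = -48698$ ($w = \left(- 7 \cdot 8^{2} - 44\right) 99 + 10 = \left(\left(-7\right) 64 - 44\right) 99 + 10 = \left(-448 - 44\right) 99 + 10 = \left(-492\right) 99 + 10 = -48708 + 10 = -48698$)
$\left(-7436 + B\right) + w = \left(-7436 - \frac{1220}{3}\right) - 48698 = - \frac{23528}{3} - 48698 = - \frac{169622}{3}$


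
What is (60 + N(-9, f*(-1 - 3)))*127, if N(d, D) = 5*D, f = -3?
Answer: 15240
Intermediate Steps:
(60 + N(-9, f*(-1 - 3)))*127 = (60 + 5*(-3*(-1 - 3)))*127 = (60 + 5*(-3*(-4)))*127 = (60 + 5*12)*127 = (60 + 60)*127 = 120*127 = 15240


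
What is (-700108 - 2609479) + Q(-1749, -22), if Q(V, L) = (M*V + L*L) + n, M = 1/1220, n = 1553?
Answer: -4035212749/1220 ≈ -3.3076e+6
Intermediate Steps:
M = 1/1220 ≈ 0.00081967
Q(V, L) = 1553 + L**2 + V/1220 (Q(V, L) = (V/1220 + L*L) + 1553 = (V/1220 + L**2) + 1553 = (L**2 + V/1220) + 1553 = 1553 + L**2 + V/1220)
(-700108 - 2609479) + Q(-1749, -22) = (-700108 - 2609479) + (1553 + (-22)**2 + (1/1220)*(-1749)) = -3309587 + (1553 + 484 - 1749/1220) = -3309587 + 2483391/1220 = -4035212749/1220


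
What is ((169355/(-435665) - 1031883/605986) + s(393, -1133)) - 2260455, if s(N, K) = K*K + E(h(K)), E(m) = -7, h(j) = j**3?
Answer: -51575070964401919/52801378138 ≈ -9.7678e+5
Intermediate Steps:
s(N, K) = -7 + K**2 (s(N, K) = K*K - 7 = K**2 - 7 = -7 + K**2)
((169355/(-435665) - 1031883/605986) + s(393, -1133)) - 2260455 = ((169355/(-435665) - 1031883/605986) + (-7 + (-1133)**2)) - 2260455 = ((169355*(-1/435665) - 1031883*1/605986) + (-7 + 1283689)) - 2260455 = ((-33871/87133 - 1031883/605986) + 1283682) - 2260455 = (-110436413245/52801378138 + 1283682) - 2260455 = 67780068254530871/52801378138 - 2260455 = -51575070964401919/52801378138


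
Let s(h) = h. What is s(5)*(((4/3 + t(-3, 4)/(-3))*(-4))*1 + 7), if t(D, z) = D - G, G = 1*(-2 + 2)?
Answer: -35/3 ≈ -11.667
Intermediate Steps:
G = 0 (G = 1*0 = 0)
t(D, z) = D (t(D, z) = D - 1*0 = D + 0 = D)
s(5)*(((4/3 + t(-3, 4)/(-3))*(-4))*1 + 7) = 5*(((4/3 - 3/(-3))*(-4))*1 + 7) = 5*(((4*(⅓) - 3*(-⅓))*(-4))*1 + 7) = 5*(((4/3 + 1)*(-4))*1 + 7) = 5*(((7/3)*(-4))*1 + 7) = 5*(-28/3*1 + 7) = 5*(-28/3 + 7) = 5*(-7/3) = -35/3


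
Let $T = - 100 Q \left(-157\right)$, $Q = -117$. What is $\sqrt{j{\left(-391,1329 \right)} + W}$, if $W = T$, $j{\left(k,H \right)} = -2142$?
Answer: $3 i \sqrt{204338} \approx 1356.1 i$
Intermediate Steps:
$T = -1836900$ ($T = \left(-100\right) \left(-117\right) \left(-157\right) = 11700 \left(-157\right) = -1836900$)
$W = -1836900$
$\sqrt{j{\left(-391,1329 \right)} + W} = \sqrt{-2142 - 1836900} = \sqrt{-1839042} = 3 i \sqrt{204338}$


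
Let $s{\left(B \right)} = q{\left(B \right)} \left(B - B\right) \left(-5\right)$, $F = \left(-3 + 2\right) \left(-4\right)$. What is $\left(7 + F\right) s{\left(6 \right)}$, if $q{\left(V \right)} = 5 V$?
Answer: $0$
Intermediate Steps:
$F = 4$ ($F = \left(-1\right) \left(-4\right) = 4$)
$s{\left(B \right)} = 0$ ($s{\left(B \right)} = 5 B \left(B - B\right) \left(-5\right) = 5 B 0 \left(-5\right) = 0 \left(-5\right) = 0$)
$\left(7 + F\right) s{\left(6 \right)} = \left(7 + 4\right) 0 = 11 \cdot 0 = 0$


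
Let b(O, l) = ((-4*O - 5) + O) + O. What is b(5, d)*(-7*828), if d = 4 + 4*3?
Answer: 86940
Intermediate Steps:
d = 16 (d = 4 + 12 = 16)
b(O, l) = -5 - 2*O (b(O, l) = ((-5 - 4*O) + O) + O = (-5 - 3*O) + O = -5 - 2*O)
b(5, d)*(-7*828) = (-5 - 2*5)*(-7*828) = (-5 - 10)*(-5796) = -15*(-5796) = 86940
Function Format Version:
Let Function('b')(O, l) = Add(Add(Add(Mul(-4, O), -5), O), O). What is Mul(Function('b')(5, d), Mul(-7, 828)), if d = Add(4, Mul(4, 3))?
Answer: 86940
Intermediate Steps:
d = 16 (d = Add(4, 12) = 16)
Function('b')(O, l) = Add(-5, Mul(-2, O)) (Function('b')(O, l) = Add(Add(Add(-5, Mul(-4, O)), O), O) = Add(Add(-5, Mul(-3, O)), O) = Add(-5, Mul(-2, O)))
Mul(Function('b')(5, d), Mul(-7, 828)) = Mul(Add(-5, Mul(-2, 5)), Mul(-7, 828)) = Mul(Add(-5, -10), -5796) = Mul(-15, -5796) = 86940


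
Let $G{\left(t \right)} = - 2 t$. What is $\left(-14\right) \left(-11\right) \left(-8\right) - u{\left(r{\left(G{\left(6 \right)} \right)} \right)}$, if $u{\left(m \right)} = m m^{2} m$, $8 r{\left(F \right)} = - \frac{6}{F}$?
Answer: $- \frac{80740353}{65536} \approx -1232.0$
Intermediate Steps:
$r{\left(F \right)} = - \frac{3}{4 F}$ ($r{\left(F \right)} = \frac{\left(-6\right) \frac{1}{F}}{8} = - \frac{3}{4 F}$)
$u{\left(m \right)} = m^{4}$ ($u{\left(m \right)} = m^{3} m = m^{4}$)
$\left(-14\right) \left(-11\right) \left(-8\right) - u{\left(r{\left(G{\left(6 \right)} \right)} \right)} = \left(-14\right) \left(-11\right) \left(-8\right) - \left(- \frac{3}{4 \left(\left(-2\right) 6\right)}\right)^{4} = 154 \left(-8\right) - \left(- \frac{3}{4 \left(-12\right)}\right)^{4} = -1232 - \left(\left(- \frac{3}{4}\right) \left(- \frac{1}{12}\right)\right)^{4} = -1232 - \left(\frac{1}{16}\right)^{4} = -1232 - \frac{1}{65536} = - \frac{80740353}{65536}$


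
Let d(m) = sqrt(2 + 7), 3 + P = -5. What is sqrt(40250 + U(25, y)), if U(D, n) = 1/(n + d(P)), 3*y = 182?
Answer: sqrt(1468360823)/191 ≈ 200.62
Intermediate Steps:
y = 182/3 (y = (1/3)*182 = 182/3 ≈ 60.667)
P = -8 (P = -3 - 5 = -8)
d(m) = 3 (d(m) = sqrt(9) = 3)
U(D, n) = 1/(3 + n) (U(D, n) = 1/(n + 3) = 1/(3 + n))
sqrt(40250 + U(25, y)) = sqrt(40250 + 1/(3 + 182/3)) = sqrt(40250 + 1/(191/3)) = sqrt(40250 + 3/191) = sqrt(7687753/191) = sqrt(1468360823)/191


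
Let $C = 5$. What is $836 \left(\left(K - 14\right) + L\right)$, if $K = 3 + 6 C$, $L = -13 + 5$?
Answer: $9196$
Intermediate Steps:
$L = -8$
$K = 33$ ($K = 3 + 6 \cdot 5 = 3 + 30 = 33$)
$836 \left(\left(K - 14\right) + L\right) = 836 \left(\left(33 - 14\right) - 8\right) = 836 \left(19 - 8\right) = 836 \cdot 11 = 9196$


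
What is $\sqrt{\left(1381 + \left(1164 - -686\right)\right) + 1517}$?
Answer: $2 \sqrt{1187} \approx 68.906$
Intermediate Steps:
$\sqrt{\left(1381 + \left(1164 - -686\right)\right) + 1517} = \sqrt{\left(1381 + \left(1164 + 686\right)\right) + 1517} = \sqrt{\left(1381 + 1850\right) + 1517} = \sqrt{3231 + 1517} = \sqrt{4748} = 2 \sqrt{1187}$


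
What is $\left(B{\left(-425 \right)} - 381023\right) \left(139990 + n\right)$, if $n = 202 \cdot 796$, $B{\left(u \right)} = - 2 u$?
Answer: $-114349195286$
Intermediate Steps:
$n = 160792$
$\left(B{\left(-425 \right)} - 381023\right) \left(139990 + n\right) = \left(\left(-2\right) \left(-425\right) - 381023\right) \left(139990 + 160792\right) = \left(850 - 381023\right) 300782 = \left(-380173\right) 300782 = -114349195286$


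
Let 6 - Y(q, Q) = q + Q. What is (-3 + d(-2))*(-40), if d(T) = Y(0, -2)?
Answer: -200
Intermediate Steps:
Y(q, Q) = 6 - Q - q (Y(q, Q) = 6 - (q + Q) = 6 - (Q + q) = 6 + (-Q - q) = 6 - Q - q)
d(T) = 8 (d(T) = 6 - 1*(-2) - 1*0 = 6 + 2 + 0 = 8)
(-3 + d(-2))*(-40) = (-3 + 8)*(-40) = 5*(-40) = -200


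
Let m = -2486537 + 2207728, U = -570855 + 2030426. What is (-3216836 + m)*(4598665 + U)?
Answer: -21177442382220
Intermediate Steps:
U = 1459571
m = -278809
(-3216836 + m)*(4598665 + U) = (-3216836 - 278809)*(4598665 + 1459571) = -3495645*6058236 = -21177442382220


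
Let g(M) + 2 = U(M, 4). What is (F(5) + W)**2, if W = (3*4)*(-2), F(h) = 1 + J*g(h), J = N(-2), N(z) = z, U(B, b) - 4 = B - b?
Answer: 841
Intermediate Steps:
U(B, b) = 4 + B - b (U(B, b) = 4 + (B - b) = 4 + B - b)
g(M) = -2 + M (g(M) = -2 + (4 + M - 1*4) = -2 + (4 + M - 4) = -2 + M)
J = -2
F(h) = 5 - 2*h (F(h) = 1 - 2*(-2 + h) = 1 + (4 - 2*h) = 5 - 2*h)
W = -24 (W = 12*(-2) = -24)
(F(5) + W)**2 = ((5 - 2*5) - 24)**2 = ((5 - 10) - 24)**2 = (-5 - 24)**2 = (-29)**2 = 841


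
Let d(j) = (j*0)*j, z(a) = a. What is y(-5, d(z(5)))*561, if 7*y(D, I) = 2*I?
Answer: 0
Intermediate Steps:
d(j) = 0 (d(j) = 0*j = 0)
y(D, I) = 2*I/7 (y(D, I) = (2*I)/7 = 2*I/7)
y(-5, d(z(5)))*561 = ((2/7)*0)*561 = 0*561 = 0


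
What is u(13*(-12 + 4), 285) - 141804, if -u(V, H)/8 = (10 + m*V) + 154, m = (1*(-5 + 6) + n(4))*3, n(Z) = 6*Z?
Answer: -80716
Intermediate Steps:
m = 75 (m = (1*(-5 + 6) + 6*4)*3 = (1*1 + 24)*3 = (1 + 24)*3 = 25*3 = 75)
u(V, H) = -1312 - 600*V (u(V, H) = -8*((10 + 75*V) + 154) = -8*(164 + 75*V) = -1312 - 600*V)
u(13*(-12 + 4), 285) - 141804 = (-1312 - 7800*(-12 + 4)) - 141804 = (-1312 - 7800*(-8)) - 141804 = (-1312 - 600*(-104)) - 141804 = (-1312 + 62400) - 141804 = 61088 - 141804 = -80716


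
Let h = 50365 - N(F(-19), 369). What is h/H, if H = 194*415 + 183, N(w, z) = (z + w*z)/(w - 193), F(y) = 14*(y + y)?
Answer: 36318686/58502425 ≈ 0.62081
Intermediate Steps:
F(y) = 28*y (F(y) = 14*(2*y) = 28*y)
N(w, z) = (z + w*z)/(-193 + w)
H = 80693 (H = 80510 + 183 = 80693)
h = 36318686/725 (h = 50365 - 369*(1 + 28*(-19))/(-193 + 28*(-19)) = 50365 - 369*(1 - 532)/(-193 - 532) = 50365 - 369*(-531)/(-725) = 50365 - 369*(-1)*(-531)/725 = 50365 - 1*195939/725 = 50365 - 195939/725 = 36318686/725 ≈ 50095.)
h/H = (36318686/725)/80693 = (36318686/725)*(1/80693) = 36318686/58502425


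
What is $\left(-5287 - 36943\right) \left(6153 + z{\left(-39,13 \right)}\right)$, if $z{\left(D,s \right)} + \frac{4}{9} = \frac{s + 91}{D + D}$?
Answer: $- \frac{2337895030}{9} \approx -2.5977 \cdot 10^{8}$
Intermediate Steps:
$z{\left(D,s \right)} = - \frac{4}{9} + \frac{91 + s}{2 D}$ ($z{\left(D,s \right)} = - \frac{4}{9} + \frac{s + 91}{D + D} = - \frac{4}{9} + \frac{91 + s}{2 D}$)
$\left(-5287 - 36943\right) \left(6153 + z{\left(-39,13 \right)}\right) = \left(-5287 - 36943\right) \left(6153 + \frac{819 - -312 + 9 \cdot 13}{18 \left(-39\right)}\right) = - 42230 \left(6153 + \frac{1}{18} \left(- \frac{1}{39}\right) \left(819 + 312 + 117\right)\right) = - 42230 \left(6153 + \frac{1}{18} \left(- \frac{1}{39}\right) 1248\right) = - 42230 \left(6153 - \frac{16}{9}\right) = \left(-42230\right) \frac{55361}{9} = - \frac{2337895030}{9}$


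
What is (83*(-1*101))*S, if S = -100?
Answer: 838300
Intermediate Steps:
(83*(-1*101))*S = (83*(-1*101))*(-100) = (83*(-101))*(-100) = -8383*(-100) = 838300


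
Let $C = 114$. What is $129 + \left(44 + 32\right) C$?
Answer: $8793$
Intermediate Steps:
$129 + \left(44 + 32\right) C = 129 + \left(44 + 32\right) 114 = 129 + 76 \cdot 114 = 129 + 8664 = 8793$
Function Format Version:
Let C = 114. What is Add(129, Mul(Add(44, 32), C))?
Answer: 8793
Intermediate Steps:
Add(129, Mul(Add(44, 32), C)) = Add(129, Mul(Add(44, 32), 114)) = Add(129, Mul(76, 114)) = Add(129, 8664) = 8793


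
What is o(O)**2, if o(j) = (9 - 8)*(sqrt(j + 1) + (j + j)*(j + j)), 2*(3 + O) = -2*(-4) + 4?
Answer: 1444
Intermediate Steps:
O = 3 (O = -3 + (-2*(-4) + 4)/2 = -3 + (8 + 4)/2 = -3 + (1/2)*12 = -3 + 6 = 3)
o(j) = sqrt(1 + j) + 4*j**2 (o(j) = 1*(sqrt(1 + j) + (2*j)*(2*j)) = 1*(sqrt(1 + j) + 4*j**2) = sqrt(1 + j) + 4*j**2)
o(O)**2 = (sqrt(1 + 3) + 4*3**2)**2 = (sqrt(4) + 4*9)**2 = (2 + 36)**2 = 38**2 = 1444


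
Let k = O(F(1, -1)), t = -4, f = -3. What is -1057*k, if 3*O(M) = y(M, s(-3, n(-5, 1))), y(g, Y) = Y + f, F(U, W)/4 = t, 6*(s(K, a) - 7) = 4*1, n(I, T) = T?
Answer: -14798/9 ≈ -1644.2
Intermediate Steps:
s(K, a) = 23/3 (s(K, a) = 7 + (4*1)/6 = 7 + (1/6)*4 = 7 + 2/3 = 23/3)
F(U, W) = -16 (F(U, W) = 4*(-4) = -16)
y(g, Y) = -3 + Y (y(g, Y) = Y - 3 = -3 + Y)
O(M) = 14/9 (O(M) = (-3 + 23/3)/3 = (1/3)*(14/3) = 14/9)
k = 14/9 ≈ 1.5556
-1057*k = -1057*14/9 = -14798/9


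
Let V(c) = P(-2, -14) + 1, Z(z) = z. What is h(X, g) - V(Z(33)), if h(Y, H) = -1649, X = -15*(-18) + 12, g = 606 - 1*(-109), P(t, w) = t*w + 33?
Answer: -1711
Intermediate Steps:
P(t, w) = 33 + t*w
g = 715 (g = 606 + 109 = 715)
X = 282 (X = 270 + 12 = 282)
V(c) = 62 (V(c) = (33 - 2*(-14)) + 1 = (33 + 28) + 1 = 61 + 1 = 62)
h(X, g) - V(Z(33)) = -1649 - 1*62 = -1649 - 62 = -1711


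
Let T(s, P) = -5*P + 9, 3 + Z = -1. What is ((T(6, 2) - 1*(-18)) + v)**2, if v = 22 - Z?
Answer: 1849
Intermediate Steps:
Z = -4 (Z = -3 - 1 = -4)
T(s, P) = 9 - 5*P
v = 26 (v = 22 - 1*(-4) = 22 + 4 = 26)
((T(6, 2) - 1*(-18)) + v)**2 = (((9 - 5*2) - 1*(-18)) + 26)**2 = (((9 - 10) + 18) + 26)**2 = ((-1 + 18) + 26)**2 = (17 + 26)**2 = 43**2 = 1849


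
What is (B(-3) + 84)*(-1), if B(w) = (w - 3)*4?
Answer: -60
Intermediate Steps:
B(w) = -12 + 4*w (B(w) = (-3 + w)*4 = -12 + 4*w)
(B(-3) + 84)*(-1) = ((-12 + 4*(-3)) + 84)*(-1) = ((-12 - 12) + 84)*(-1) = (-24 + 84)*(-1) = 60*(-1) = -60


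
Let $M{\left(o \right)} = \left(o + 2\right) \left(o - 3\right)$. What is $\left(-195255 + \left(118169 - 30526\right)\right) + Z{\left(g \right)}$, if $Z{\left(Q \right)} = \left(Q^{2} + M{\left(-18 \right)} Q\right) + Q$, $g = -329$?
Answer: $-110244$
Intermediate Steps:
$M{\left(o \right)} = \left(-3 + o\right) \left(2 + o\right)$ ($M{\left(o \right)} = \left(2 + o\right) \left(-3 + o\right) = \left(-3 + o\right) \left(2 + o\right)$)
$Z{\left(Q \right)} = Q^{2} + 337 Q$ ($Z{\left(Q \right)} = \left(Q^{2} + \left(-6 + \left(-18\right)^{2} - -18\right) Q\right) + Q = \left(Q^{2} + \left(-6 + 324 + 18\right) Q\right) + Q = \left(Q^{2} + 336 Q\right) + Q = Q^{2} + 337 Q$)
$\left(-195255 + \left(118169 - 30526\right)\right) + Z{\left(g \right)} = \left(-195255 + \left(118169 - 30526\right)\right) - 329 \left(337 - 329\right) = \left(-195255 + 87643\right) - 2632 = -107612 - 2632 = -110244$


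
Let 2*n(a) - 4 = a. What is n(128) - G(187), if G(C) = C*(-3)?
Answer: 627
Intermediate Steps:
G(C) = -3*C
n(a) = 2 + a/2
n(128) - G(187) = (2 + (1/2)*128) - (-3)*187 = (2 + 64) - 1*(-561) = 66 + 561 = 627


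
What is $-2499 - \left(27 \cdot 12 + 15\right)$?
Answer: $-2838$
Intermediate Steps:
$-2499 - \left(27 \cdot 12 + 15\right) = -2499 - \left(324 + 15\right) = -2499 - 339 = -2838$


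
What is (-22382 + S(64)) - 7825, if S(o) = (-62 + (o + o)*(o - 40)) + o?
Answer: -27133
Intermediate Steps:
S(o) = -62 + o + 2*o*(-40 + o) (S(o) = (-62 + (2*o)*(-40 + o)) + o = (-62 + 2*o*(-40 + o)) + o = -62 + o + 2*o*(-40 + o))
(-22382 + S(64)) - 7825 = (-22382 + (-62 - 79*64 + 2*64**2)) - 7825 = (-22382 + (-62 - 5056 + 2*4096)) - 7825 = (-22382 + (-62 - 5056 + 8192)) - 7825 = (-22382 + 3074) - 7825 = -19308 - 7825 = -27133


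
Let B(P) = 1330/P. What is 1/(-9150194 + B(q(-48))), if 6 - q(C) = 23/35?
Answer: -187/1711039728 ≈ -1.0929e-7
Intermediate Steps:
q(C) = 187/35 (q(C) = 6 - 23/35 = 187/35)
1/(-9150194 + B(q(-48))) = 1/(-9150194 + 1330/(187/35)) = 1/(-9150194 + 1330*(35/187)) = 1/(-9150194 + 46550/187) = 1/(-1711039728/187) = -187/1711039728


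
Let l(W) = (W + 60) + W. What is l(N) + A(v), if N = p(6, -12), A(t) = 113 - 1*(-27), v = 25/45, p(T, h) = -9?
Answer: 182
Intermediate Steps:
v = 5/9 (v = 25*(1/45) = 5/9 ≈ 0.55556)
A(t) = 140 (A(t) = 113 + 27 = 140)
N = -9
l(W) = 60 + 2*W (l(W) = (60 + W) + W = 60 + 2*W)
l(N) + A(v) = (60 + 2*(-9)) + 140 = (60 - 18) + 140 = 42 + 140 = 182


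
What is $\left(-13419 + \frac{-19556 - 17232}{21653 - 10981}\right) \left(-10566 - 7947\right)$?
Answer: $\frac{662970690657}{2668} \approx 2.4849 \cdot 10^{8}$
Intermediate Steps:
$\left(-13419 + \frac{-19556 - 17232}{21653 - 10981}\right) \left(-10566 - 7947\right) = \left(-13419 - \frac{36788}{10672}\right) \left(-18513\right) = \left(-13419 - \frac{9197}{2668}\right) \left(-18513\right) = \left(- \frac{35811089}{2668}\right) \left(-18513\right) = \frac{662970690657}{2668}$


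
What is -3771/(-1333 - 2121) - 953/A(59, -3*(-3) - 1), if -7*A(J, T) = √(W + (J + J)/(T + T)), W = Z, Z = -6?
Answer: 3771/3454 + 13342*√22/11 ≈ 5690.1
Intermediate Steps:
W = -6
A(J, T) = -√(-6 + J/T)/7 (A(J, T) = -√(-6 + (J + J)/(T + T))/7 = -√(-6 + (2*J)/((2*T)))/7 = -√(-6 + (2*J)*(1/(2*T)))/7 = -√(-6 + J/T)/7)
-3771/(-1333 - 2121) - 953/A(59, -3*(-3) - 1) = -3771/(-1333 - 2121) - 953*(-7/√(-6 + 59/(-3*(-3) - 1))) = -3771/(-3454) - 953*(-7/√(-6 + 59/(9 - 1))) = -3771*(-1/3454) - 953*(-7/√(-6 + 59/8)) = 3771/3454 - 953*(-7/√(-6 + 59*(⅛))) = 3771/3454 - 953*(-7/√(-6 + 59/8)) = 3771/3454 - 953*(-14*√22/11) = 3771/3454 - (-13342)*√22/11 = 3771/3454 + 13342*√22/11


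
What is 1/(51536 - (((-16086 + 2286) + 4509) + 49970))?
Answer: 1/10857 ≈ 9.2107e-5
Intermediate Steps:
1/(51536 - (((-16086 + 2286) + 4509) + 49970)) = 1/(51536 - ((-13800 + 4509) + 49970)) = 1/(51536 - (-9291 + 49970)) = 1/(51536 - 1*40679) = 1/(51536 - 40679) = 1/10857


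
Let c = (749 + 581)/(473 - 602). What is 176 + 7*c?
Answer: 13394/129 ≈ 103.83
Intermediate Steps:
c = -1330/129 (c = 1330/(-129) = 1330*(-1/129) = -1330/129 ≈ -10.310)
176 + 7*c = 176 + 7*(-1330/129) = 176 - 9310/129 = 13394/129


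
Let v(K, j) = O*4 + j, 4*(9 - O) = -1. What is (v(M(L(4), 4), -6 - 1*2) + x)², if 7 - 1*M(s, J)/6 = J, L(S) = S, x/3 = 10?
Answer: 3481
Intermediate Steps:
x = 30 (x = 3*10 = 30)
O = 37/4 (O = 9 - ¼*(-1) = 9 + ¼ = 37/4 ≈ 9.2500)
M(s, J) = 42 - 6*J
v(K, j) = 37 + j (v(K, j) = (37/4)*4 + j = 37 + j)
(v(M(L(4), 4), -6 - 1*2) + x)² = ((37 + (-6 - 1*2)) + 30)² = ((37 + (-6 - 2)) + 30)² = ((37 - 8) + 30)² = (29 + 30)² = 59² = 3481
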